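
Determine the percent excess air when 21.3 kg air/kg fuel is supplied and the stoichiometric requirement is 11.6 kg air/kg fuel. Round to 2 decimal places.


Excess air = actual - stoichiometric = 21.3 - 11.6 = 9.70 kg/kg fuel
Excess air % = (excess / stoich) * 100 = (9.70 / 11.6) * 100 = 83.62%


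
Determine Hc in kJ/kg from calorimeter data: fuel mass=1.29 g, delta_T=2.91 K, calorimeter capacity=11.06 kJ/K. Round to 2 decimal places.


Hc = C_cal * delta_T / m_fuel
Q_released = 11.06 * 2.91 = 32.1846 kJ
m_fuel = 1.29 g = 1.29/1000 kg = 0.001290 kg
Hc = 32.1846 / 0.001290 = 24949.30 kJ/kg


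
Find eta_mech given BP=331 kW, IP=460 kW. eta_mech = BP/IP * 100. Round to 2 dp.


eta_mech = (BP / IP) * 100
Ratio = 331 / 460 = 0.7196
eta_mech = 0.7196 * 100 = 71.96%


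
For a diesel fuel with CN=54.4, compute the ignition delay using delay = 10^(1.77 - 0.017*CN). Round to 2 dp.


delay = 10^(1.77 - 0.017*CN)
Exponent = 1.77 - 0.017*54.4 = 0.8452
delay = 10^0.8452 = 7.00 ms


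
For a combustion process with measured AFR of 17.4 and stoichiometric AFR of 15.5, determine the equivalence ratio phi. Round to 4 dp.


phi = AFR_stoich / AFR_actual
phi = 15.5 / 17.4 = 0.8908


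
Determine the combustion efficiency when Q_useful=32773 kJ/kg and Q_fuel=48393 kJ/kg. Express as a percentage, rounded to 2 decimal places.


Efficiency = (Q_useful / Q_fuel) * 100
Efficiency = (32773 / 48393) * 100
Efficiency = 0.6772 * 100 = 67.72%


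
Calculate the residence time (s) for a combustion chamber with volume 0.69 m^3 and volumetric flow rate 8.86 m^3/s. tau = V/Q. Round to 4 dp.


tau = V / Q_flow
tau = 0.69 / 8.86 = 0.0779 s


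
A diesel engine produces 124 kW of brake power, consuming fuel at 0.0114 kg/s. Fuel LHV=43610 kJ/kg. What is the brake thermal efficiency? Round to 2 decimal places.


eta_BTE = (BP / (mf * LHV)) * 100
Denominator = 0.0114 * 43610 = 497.1540 kW
eta_BTE = (124 / 497.1540) * 100 = 24.94%


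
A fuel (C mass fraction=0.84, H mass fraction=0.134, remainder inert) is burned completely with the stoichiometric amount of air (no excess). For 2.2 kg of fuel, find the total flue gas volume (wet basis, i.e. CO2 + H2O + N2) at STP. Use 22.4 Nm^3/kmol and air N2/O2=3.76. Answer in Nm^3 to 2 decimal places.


Per kg fuel: CO2 = (C/12 kmol)*22.4 = (0.84/12)*22.4 = 1.56800 Nm^3
Per kg fuel: H2O = (H/2 kmol)*22.4 = (0.134/2)*22.4 = 1.50080 Nm^3
O2 needed per kg fuel = C/12 + H/4 = 0.84/12 + 0.134/4 = 0.10350000 kmol
Per kg fuel: N2 = O2*3.76*22.4 = 0.10350000*3.76*22.4 = 8.71718 Nm^3
Total per kg = 1.56800 + 1.50080 + 8.71718 = 11.78598 Nm^3
Total = 11.78598 * 2.2 = 25.93 Nm^3


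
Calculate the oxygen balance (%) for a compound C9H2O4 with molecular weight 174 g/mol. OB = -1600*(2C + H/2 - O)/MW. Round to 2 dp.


OB = -1600 * (2C + H/2 - O) / MW
Inner = 2*9 + 2/2 - 4 = 15.00
OB = -1600 * 15.00 / 174 = -137.93%


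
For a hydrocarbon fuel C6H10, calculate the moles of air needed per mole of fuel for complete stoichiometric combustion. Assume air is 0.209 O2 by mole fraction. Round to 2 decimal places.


Balanced combustion: C6H10 + 8.5 O2 -> 6 CO2 + 5 H2O
O2 needed = C + H/4 = 6 + 10/4 = 8.50 moles
Air moles = O2 / 0.209 = 8.50 / 0.209 = 40.67 moles air


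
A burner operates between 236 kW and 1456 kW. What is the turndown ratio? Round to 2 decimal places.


TDR = Q_max / Q_min
TDR = 1456 / 236 = 6.17


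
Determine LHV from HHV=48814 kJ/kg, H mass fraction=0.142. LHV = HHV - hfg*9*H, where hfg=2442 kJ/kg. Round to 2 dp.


LHV = HHV - hfg * 9 * H
Water correction = 2442 * 9 * 0.142 = 3120.876 kJ/kg
LHV = 48814 - 3120.876 = 45693.12 kJ/kg


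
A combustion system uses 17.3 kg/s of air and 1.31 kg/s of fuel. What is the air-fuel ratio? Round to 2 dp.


AFR = m_air / m_fuel
AFR = 17.3 / 1.31 = 13.21


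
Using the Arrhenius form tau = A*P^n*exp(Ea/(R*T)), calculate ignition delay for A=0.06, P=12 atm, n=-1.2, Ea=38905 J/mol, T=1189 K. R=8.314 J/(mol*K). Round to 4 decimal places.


tau = A * P^n * exp(Ea/(R*T))
P^n = 12^(-1.2) = 0.05069703
Ea/(R*T) = 38905/(8.314*1189) = 3.935623
exp(Ea/(R*T)) = 51.194059
tau = 0.06 * 0.05069703 * 51.194059 = 0.1557 ms


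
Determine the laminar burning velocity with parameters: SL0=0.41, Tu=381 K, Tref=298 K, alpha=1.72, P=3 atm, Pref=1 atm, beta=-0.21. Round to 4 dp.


SL = SL0 * (Tu/Tref)^alpha * (P/Pref)^beta
T ratio = 381/298 = 1.27852349
(T ratio)^alpha = 1.27852349^1.72 = 1.525945
(P/Pref)^beta = 3^(-0.21) = 0.793971
SL = 0.41 * 1.525945 * 0.793971 = 0.4967 m/s


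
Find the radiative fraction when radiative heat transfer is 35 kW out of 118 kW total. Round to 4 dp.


f_rad = Q_rad / Q_total
f_rad = 35 / 118 = 0.2966


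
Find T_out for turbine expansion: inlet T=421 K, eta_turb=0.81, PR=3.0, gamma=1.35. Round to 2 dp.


T_out = T_in * (1 - eta * (1 - PR^(-(gamma-1)/gamma)))
Exponent = -(1.35-1)/1.35 = -0.25925926
PR^exp = 3.0^(-0.25925926) = 0.75214556
Factor = 1 - 0.81*(1 - 0.75214556) = 0.79923790
T_out = 421 * 0.79923790 = 336.48 K


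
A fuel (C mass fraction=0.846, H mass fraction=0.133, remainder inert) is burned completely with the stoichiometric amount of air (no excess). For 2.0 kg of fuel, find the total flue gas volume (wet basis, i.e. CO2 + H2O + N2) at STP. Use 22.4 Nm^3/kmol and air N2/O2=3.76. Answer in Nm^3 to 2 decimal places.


Per kg fuel: CO2 = (C/12 kmol)*22.4 = (0.846/12)*22.4 = 1.57920 Nm^3
Per kg fuel: H2O = (H/2 kmol)*22.4 = (0.133/2)*22.4 = 1.48960 Nm^3
O2 needed per kg fuel = C/12 + H/4 = 0.846/12 + 0.133/4 = 0.10375000 kmol
Per kg fuel: N2 = O2*3.76*22.4 = 0.10375000*3.76*22.4 = 8.73824 Nm^3
Total per kg = 1.57920 + 1.48960 + 8.73824 = 11.80704 Nm^3
Total = 11.80704 * 2.0 = 23.61 Nm^3


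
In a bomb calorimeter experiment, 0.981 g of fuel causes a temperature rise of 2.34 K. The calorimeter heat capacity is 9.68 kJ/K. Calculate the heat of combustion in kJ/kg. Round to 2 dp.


Hc = C_cal * delta_T / m_fuel
Q_released = 9.68 * 2.34 = 22.6512 kJ
m_fuel = 0.981 g = 0.981/1000 kg = 0.000981 kg
Hc = 22.6512 / 0.000981 = 23089.91 kJ/kg


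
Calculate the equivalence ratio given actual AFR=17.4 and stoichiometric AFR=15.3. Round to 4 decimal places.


phi = AFR_stoich / AFR_actual
phi = 15.3 / 17.4 = 0.8793


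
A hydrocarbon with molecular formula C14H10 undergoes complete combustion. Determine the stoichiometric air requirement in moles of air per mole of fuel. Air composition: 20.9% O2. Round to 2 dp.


Balanced combustion: C14H10 + 16.5 O2 -> 14 CO2 + 5 H2O
O2 needed = C + H/4 = 14 + 10/4 = 16.50 moles
Air moles = O2 / 0.209 = 16.50 / 0.209 = 78.95 moles air


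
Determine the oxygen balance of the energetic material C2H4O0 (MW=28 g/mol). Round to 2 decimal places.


OB = -1600 * (2C + H/2 - O) / MW
Inner = 2*2 + 4/2 - 0 = 6.00
OB = -1600 * 6.00 / 28 = -342.86%


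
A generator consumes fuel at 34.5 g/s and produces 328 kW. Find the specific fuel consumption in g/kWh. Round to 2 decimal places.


SFC = (mf / BP) * 3600
Rate = 34.5 / 328 = 0.105183 g/(s*kW)
SFC = 0.105183 * 3600 = 378.66 g/kWh


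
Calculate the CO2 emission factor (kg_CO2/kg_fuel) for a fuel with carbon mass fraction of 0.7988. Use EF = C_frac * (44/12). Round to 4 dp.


EF = C_frac * (M_CO2 / M_C)
EF = 0.7988 * (44/12)
EF = 0.7988 * 3.666667 = 2.9289 kg_CO2/kg_fuel


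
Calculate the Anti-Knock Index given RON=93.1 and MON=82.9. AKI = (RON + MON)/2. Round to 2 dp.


AKI = (RON + MON) / 2
AKI = (93.1 + 82.9) / 2
AKI = 176.0 / 2 = 88.00


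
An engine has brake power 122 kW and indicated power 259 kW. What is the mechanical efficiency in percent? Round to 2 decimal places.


eta_mech = (BP / IP) * 100
Ratio = 122 / 259 = 0.4710
eta_mech = 0.4710 * 100 = 47.10%


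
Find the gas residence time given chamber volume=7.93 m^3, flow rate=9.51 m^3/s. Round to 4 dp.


tau = V / Q_flow
tau = 7.93 / 9.51 = 0.8339 s


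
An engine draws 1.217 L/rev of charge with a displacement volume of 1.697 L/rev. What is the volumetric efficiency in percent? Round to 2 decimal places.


eta_v = (V_actual / V_disp) * 100
Ratio = 1.217 / 1.697 = 0.7171
eta_v = 0.7171 * 100 = 71.71%


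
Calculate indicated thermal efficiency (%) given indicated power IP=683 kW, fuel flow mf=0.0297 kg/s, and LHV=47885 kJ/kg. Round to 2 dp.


eta_ith = (IP / (mf * LHV)) * 100
Denominator = 0.0297 * 47885 = 1422.1845 kW
eta_ith = (683 / 1422.1845) * 100 = 48.02%


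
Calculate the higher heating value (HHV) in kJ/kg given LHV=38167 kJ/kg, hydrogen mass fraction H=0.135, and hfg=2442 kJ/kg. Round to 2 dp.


HHV = LHV + hfg * 9 * H
Water addition = 2442 * 9 * 0.135 = 2967.030 kJ/kg
HHV = 38167 + 2967.030 = 41134.03 kJ/kg


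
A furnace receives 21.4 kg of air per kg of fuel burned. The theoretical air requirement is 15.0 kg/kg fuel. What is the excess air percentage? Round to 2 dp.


Excess air = actual - stoichiometric = 21.4 - 15.0 = 6.40 kg/kg fuel
Excess air % = (excess / stoich) * 100 = (6.40 / 15.0) * 100 = 42.67%


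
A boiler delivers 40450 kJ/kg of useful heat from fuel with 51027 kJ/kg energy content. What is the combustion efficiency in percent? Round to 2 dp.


Efficiency = (Q_useful / Q_fuel) * 100
Efficiency = (40450 / 51027) * 100
Efficiency = 0.7927 * 100 = 79.27%


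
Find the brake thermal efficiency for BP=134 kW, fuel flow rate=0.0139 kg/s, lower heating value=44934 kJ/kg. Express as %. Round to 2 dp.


eta_BTE = (BP / (mf * LHV)) * 100
Denominator = 0.0139 * 44934 = 624.5826 kW
eta_BTE = (134 / 624.5826) * 100 = 21.45%


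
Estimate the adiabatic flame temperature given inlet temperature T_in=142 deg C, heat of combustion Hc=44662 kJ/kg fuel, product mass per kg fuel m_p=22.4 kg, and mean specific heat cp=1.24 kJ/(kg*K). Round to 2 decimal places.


T_ad = T_in + Hc / (m_p * cp)
Denominator = 22.4 * 1.24 = 27.7760
Temperature rise = 44662 / 27.7760 = 1607.93 K
T_ad = 142 + 1607.93 = 1749.93 deg C


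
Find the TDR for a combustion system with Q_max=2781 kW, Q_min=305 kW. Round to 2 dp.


TDR = Q_max / Q_min
TDR = 2781 / 305 = 9.12


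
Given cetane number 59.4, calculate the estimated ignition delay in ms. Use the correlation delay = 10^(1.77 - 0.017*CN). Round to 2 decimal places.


delay = 10^(1.77 - 0.017*CN)
Exponent = 1.77 - 0.017*59.4 = 0.7602
delay = 10^0.7602 = 5.76 ms


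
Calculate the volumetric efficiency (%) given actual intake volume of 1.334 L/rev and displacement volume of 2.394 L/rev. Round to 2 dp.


eta_v = (V_actual / V_disp) * 100
Ratio = 1.334 / 2.394 = 0.5572
eta_v = 0.5572 * 100 = 55.72%


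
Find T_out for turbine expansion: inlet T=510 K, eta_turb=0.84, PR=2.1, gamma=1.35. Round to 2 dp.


T_out = T_in * (1 - eta * (1 - PR^(-(gamma-1)/gamma)))
Exponent = -(1.35-1)/1.35 = -0.25925926
PR^exp = 2.1^(-0.25925926) = 0.82501466
Factor = 1 - 0.84*(1 - 0.82501466) = 0.85301231
T_out = 510 * 0.85301231 = 435.04 K


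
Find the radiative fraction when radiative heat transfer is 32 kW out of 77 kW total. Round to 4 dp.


f_rad = Q_rad / Q_total
f_rad = 32 / 77 = 0.4156


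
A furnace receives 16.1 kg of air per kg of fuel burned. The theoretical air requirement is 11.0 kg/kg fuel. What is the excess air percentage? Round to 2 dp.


Excess air = actual - stoichiometric = 16.1 - 11.0 = 5.10 kg/kg fuel
Excess air % = (excess / stoich) * 100 = (5.10 / 11.0) * 100 = 46.36%


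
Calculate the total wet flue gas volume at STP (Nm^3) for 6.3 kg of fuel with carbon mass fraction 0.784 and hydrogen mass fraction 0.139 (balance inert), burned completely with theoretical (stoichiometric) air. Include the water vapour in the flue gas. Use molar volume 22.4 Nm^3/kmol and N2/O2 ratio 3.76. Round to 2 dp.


Per kg fuel: CO2 = (C/12 kmol)*22.4 = (0.784/12)*22.4 = 1.46347 Nm^3
Per kg fuel: H2O = (H/2 kmol)*22.4 = (0.139/2)*22.4 = 1.55680 Nm^3
O2 needed per kg fuel = C/12 + H/4 = 0.784/12 + 0.139/4 = 0.10008333 kmol
Per kg fuel: N2 = O2*3.76*22.4 = 0.10008333*3.76*22.4 = 8.42942 Nm^3
Total per kg = 1.46347 + 1.55680 + 8.42942 = 11.44969 Nm^3
Total = 11.44969 * 6.3 = 72.13 Nm^3


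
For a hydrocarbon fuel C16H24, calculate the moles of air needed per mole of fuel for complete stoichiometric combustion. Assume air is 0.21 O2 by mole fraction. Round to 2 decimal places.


Balanced combustion: C16H24 + 22 O2 -> 16 CO2 + 12 H2O
O2 needed = C + H/4 = 16 + 24/4 = 22.00 moles
Air moles = O2 / 0.21 = 22.00 / 0.21 = 104.76 moles air


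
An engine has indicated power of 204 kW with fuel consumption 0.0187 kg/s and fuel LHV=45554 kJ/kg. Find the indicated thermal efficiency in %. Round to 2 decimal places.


eta_ith = (IP / (mf * LHV)) * 100
Denominator = 0.0187 * 45554 = 851.8598 kW
eta_ith = (204 / 851.8598) * 100 = 23.95%


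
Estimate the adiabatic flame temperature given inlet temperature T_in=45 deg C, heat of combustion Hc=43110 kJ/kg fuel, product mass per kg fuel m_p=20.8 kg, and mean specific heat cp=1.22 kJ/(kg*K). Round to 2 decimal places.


T_ad = T_in + Hc / (m_p * cp)
Denominator = 20.8 * 1.22 = 25.3760
Temperature rise = 43110 / 25.3760 = 1698.85 K
T_ad = 45 + 1698.85 = 1743.85 deg C


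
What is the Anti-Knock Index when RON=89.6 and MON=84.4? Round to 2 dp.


AKI = (RON + MON) / 2
AKI = (89.6 + 84.4) / 2
AKI = 174.0 / 2 = 87.00


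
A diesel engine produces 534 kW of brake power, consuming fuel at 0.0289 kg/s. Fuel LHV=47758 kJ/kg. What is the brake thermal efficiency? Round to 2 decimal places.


eta_BTE = (BP / (mf * LHV)) * 100
Denominator = 0.0289 * 47758 = 1380.2062 kW
eta_BTE = (534 / 1380.2062) * 100 = 38.69%


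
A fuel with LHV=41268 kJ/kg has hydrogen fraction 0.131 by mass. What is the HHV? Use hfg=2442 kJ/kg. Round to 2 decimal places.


HHV = LHV + hfg * 9 * H
Water addition = 2442 * 9 * 0.131 = 2879.118 kJ/kg
HHV = 41268 + 2879.118 = 44147.12 kJ/kg


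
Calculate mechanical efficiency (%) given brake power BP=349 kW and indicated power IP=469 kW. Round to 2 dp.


eta_mech = (BP / IP) * 100
Ratio = 349 / 469 = 0.7441
eta_mech = 0.7441 * 100 = 74.41%


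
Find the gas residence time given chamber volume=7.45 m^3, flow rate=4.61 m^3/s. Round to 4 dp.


tau = V / Q_flow
tau = 7.45 / 4.61 = 1.6161 s


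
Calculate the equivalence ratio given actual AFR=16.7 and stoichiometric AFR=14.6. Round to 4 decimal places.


phi = AFR_stoich / AFR_actual
phi = 14.6 / 16.7 = 0.8743


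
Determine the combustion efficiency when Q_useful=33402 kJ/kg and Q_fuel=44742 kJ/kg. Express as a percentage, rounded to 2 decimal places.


Efficiency = (Q_useful / Q_fuel) * 100
Efficiency = (33402 / 44742) * 100
Efficiency = 0.7465 * 100 = 74.65%


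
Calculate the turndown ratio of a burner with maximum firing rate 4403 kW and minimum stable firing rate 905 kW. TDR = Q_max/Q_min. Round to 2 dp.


TDR = Q_max / Q_min
TDR = 4403 / 905 = 4.87


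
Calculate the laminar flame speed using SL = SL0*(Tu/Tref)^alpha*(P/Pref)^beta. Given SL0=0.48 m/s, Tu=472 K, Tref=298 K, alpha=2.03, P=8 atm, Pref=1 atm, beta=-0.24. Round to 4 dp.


SL = SL0 * (Tu/Tref)^alpha * (P/Pref)^beta
T ratio = 472/298 = 1.58389262
(T ratio)^alpha = 1.58389262^2.03 = 2.543567
(P/Pref)^beta = 8^(-0.24) = 0.607097
SL = 0.48 * 2.543567 * 0.607097 = 0.7412 m/s


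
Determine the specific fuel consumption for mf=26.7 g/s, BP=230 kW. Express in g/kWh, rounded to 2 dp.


SFC = (mf / BP) * 3600
Rate = 26.7 / 230 = 0.116087 g/(s*kW)
SFC = 0.116087 * 3600 = 417.91 g/kWh


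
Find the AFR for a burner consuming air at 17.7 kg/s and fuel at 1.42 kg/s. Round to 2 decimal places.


AFR = m_air / m_fuel
AFR = 17.7 / 1.42 = 12.46


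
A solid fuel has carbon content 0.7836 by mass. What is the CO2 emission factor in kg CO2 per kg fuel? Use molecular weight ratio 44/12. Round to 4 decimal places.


EF = C_frac * (M_CO2 / M_C)
EF = 0.7836 * (44/12)
EF = 0.7836 * 3.666667 = 2.8732 kg_CO2/kg_fuel


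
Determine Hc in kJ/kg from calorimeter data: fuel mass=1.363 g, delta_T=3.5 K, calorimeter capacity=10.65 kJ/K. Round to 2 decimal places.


Hc = C_cal * delta_T / m_fuel
Q_released = 10.65 * 3.5 = 37.2750 kJ
m_fuel = 1.363 g = 1.363/1000 kg = 0.001363 kg
Hc = 37.2750 / 0.001363 = 27347.76 kJ/kg


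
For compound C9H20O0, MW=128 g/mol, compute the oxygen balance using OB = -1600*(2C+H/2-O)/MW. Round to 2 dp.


OB = -1600 * (2C + H/2 - O) / MW
Inner = 2*9 + 20/2 - 0 = 28.00
OB = -1600 * 28.00 / 128 = -350.00%


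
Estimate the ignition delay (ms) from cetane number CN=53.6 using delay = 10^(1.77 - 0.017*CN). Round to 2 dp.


delay = 10^(1.77 - 0.017*CN)
Exponent = 1.77 - 0.017*53.6 = 0.8588
delay = 10^0.8588 = 7.22 ms


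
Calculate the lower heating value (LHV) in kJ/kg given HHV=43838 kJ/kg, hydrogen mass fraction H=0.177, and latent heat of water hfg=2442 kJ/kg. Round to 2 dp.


LHV = HHV - hfg * 9 * H
Water correction = 2442 * 9 * 0.177 = 3890.106 kJ/kg
LHV = 43838 - 3890.106 = 39947.89 kJ/kg


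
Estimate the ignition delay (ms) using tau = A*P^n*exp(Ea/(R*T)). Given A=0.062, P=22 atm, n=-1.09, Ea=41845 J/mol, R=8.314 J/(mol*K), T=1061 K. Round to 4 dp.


tau = A * P^n * exp(Ea/(R*T))
P^n = 22^(-1.09) = 0.03441591
Ea/(R*T) = 41845/(8.314*1061) = 4.743710
exp(Ea/(R*T)) = 114.859587
tau = 0.062 * 0.03441591 * 114.859587 = 0.2451 ms


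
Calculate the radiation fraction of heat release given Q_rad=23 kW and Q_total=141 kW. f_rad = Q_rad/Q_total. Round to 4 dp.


f_rad = Q_rad / Q_total
f_rad = 23 / 141 = 0.1631


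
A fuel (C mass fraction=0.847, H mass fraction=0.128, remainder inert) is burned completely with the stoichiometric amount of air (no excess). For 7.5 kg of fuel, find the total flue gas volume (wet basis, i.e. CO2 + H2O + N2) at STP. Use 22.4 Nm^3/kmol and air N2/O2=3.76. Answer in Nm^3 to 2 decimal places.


Per kg fuel: CO2 = (C/12 kmol)*22.4 = (0.847/12)*22.4 = 1.58107 Nm^3
Per kg fuel: H2O = (H/2 kmol)*22.4 = (0.128/2)*22.4 = 1.43360 Nm^3
O2 needed per kg fuel = C/12 + H/4 = 0.847/12 + 0.128/4 = 0.10258333 kmol
Per kg fuel: N2 = O2*3.76*22.4 = 0.10258333*3.76*22.4 = 8.63998 Nm^3
Total per kg = 1.58107 + 1.43360 + 8.63998 = 11.65465 Nm^3
Total = 11.65465 * 7.5 = 87.41 Nm^3


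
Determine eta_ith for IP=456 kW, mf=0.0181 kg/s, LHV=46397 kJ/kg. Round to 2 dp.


eta_ith = (IP / (mf * LHV)) * 100
Denominator = 0.0181 * 46397 = 839.7857 kW
eta_ith = (456 / 839.7857) * 100 = 54.30%


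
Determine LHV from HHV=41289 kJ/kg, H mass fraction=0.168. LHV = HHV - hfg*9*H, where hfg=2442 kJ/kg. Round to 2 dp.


LHV = HHV - hfg * 9 * H
Water correction = 2442 * 9 * 0.168 = 3692.304 kJ/kg
LHV = 41289 - 3692.304 = 37596.70 kJ/kg


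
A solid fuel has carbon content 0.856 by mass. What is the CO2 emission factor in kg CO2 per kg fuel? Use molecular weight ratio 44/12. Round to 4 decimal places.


EF = C_frac * (M_CO2 / M_C)
EF = 0.856 * (44/12)
EF = 0.856 * 3.666667 = 3.1387 kg_CO2/kg_fuel


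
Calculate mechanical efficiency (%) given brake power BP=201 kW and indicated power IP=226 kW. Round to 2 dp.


eta_mech = (BP / IP) * 100
Ratio = 201 / 226 = 0.8894
eta_mech = 0.8894 * 100 = 88.94%


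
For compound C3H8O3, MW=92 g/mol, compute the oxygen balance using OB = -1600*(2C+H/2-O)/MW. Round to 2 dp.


OB = -1600 * (2C + H/2 - O) / MW
Inner = 2*3 + 8/2 - 3 = 7.00
OB = -1600 * 7.00 / 92 = -121.74%


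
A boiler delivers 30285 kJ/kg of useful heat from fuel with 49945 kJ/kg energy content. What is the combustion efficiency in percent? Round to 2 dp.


Efficiency = (Q_useful / Q_fuel) * 100
Efficiency = (30285 / 49945) * 100
Efficiency = 0.6064 * 100 = 60.64%


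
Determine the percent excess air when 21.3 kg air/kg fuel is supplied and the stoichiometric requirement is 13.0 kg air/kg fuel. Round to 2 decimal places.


Excess air = actual - stoichiometric = 21.3 - 13.0 = 8.30 kg/kg fuel
Excess air % = (excess / stoich) * 100 = (8.30 / 13.0) * 100 = 63.85%


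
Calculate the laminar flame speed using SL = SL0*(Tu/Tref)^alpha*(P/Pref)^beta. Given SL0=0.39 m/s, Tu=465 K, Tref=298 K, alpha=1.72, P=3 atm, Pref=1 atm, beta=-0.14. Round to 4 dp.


SL = SL0 * (Tu/Tref)^alpha * (P/Pref)^beta
T ratio = 465/298 = 1.56040268
(T ratio)^alpha = 1.56040268^1.72 = 2.149647
(P/Pref)^beta = 3^(-0.14) = 0.857439
SL = 0.39 * 2.149647 * 0.857439 = 0.7188 m/s


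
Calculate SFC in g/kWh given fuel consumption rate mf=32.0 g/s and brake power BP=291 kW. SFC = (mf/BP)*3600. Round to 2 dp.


SFC = (mf / BP) * 3600
Rate = 32.0 / 291 = 0.109966 g/(s*kW)
SFC = 0.109966 * 3600 = 395.88 g/kWh


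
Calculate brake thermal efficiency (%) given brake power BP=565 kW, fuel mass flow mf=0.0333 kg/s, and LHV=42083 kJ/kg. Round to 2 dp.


eta_BTE = (BP / (mf * LHV)) * 100
Denominator = 0.0333 * 42083 = 1401.3639 kW
eta_BTE = (565 / 1401.3639) * 100 = 40.32%


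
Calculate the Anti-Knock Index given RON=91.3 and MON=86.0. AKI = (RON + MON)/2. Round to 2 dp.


AKI = (RON + MON) / 2
AKI = (91.3 + 86.0) / 2
AKI = 177.3 / 2 = 88.65


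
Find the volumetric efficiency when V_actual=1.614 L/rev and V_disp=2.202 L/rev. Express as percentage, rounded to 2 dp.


eta_v = (V_actual / V_disp) * 100
Ratio = 1.614 / 2.202 = 0.7330
eta_v = 0.7330 * 100 = 73.30%


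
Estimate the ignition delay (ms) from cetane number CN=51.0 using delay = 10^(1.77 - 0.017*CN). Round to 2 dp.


delay = 10^(1.77 - 0.017*CN)
Exponent = 1.77 - 0.017*51.0 = 0.9030
delay = 10^0.9030 = 8.00 ms


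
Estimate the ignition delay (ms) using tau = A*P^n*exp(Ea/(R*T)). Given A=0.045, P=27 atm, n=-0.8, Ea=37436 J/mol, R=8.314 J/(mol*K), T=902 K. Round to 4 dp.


tau = A * P^n * exp(Ea/(R*T))
P^n = 27^(-0.8) = 0.07159933
Ea/(R*T) = 37436/(8.314*902) = 4.991981
exp(Ea/(R*T)) = 147.227721
tau = 0.045 * 0.07159933 * 147.227721 = 0.4744 ms


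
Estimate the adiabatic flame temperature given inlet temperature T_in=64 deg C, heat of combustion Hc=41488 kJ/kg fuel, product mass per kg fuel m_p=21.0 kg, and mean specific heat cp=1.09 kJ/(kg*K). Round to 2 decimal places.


T_ad = T_in + Hc / (m_p * cp)
Denominator = 21.0 * 1.09 = 22.8900
Temperature rise = 41488 / 22.8900 = 1812.49 K
T_ad = 64 + 1812.49 = 1876.49 deg C


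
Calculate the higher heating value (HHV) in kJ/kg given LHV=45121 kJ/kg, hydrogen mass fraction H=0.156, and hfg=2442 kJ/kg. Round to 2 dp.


HHV = LHV + hfg * 9 * H
Water addition = 2442 * 9 * 0.156 = 3428.568 kJ/kg
HHV = 45121 + 3428.568 = 48549.57 kJ/kg


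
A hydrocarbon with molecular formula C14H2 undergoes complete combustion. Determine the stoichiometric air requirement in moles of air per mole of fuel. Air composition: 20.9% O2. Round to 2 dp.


Balanced combustion: C14H2 + 14.5 O2 -> 14 CO2 + 1 H2O
O2 needed = C + H/4 = 14 + 2/4 = 14.50 moles
Air moles = O2 / 0.209 = 14.50 / 0.209 = 69.38 moles air


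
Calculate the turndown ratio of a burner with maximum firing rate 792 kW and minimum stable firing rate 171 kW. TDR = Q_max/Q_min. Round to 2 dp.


TDR = Q_max / Q_min
TDR = 792 / 171 = 4.63


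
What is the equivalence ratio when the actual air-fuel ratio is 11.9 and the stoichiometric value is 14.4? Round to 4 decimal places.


phi = AFR_stoich / AFR_actual
phi = 14.4 / 11.9 = 1.2101


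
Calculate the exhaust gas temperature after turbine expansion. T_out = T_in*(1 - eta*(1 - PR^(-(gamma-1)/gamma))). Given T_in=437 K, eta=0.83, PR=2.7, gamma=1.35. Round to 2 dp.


T_out = T_in * (1 - eta * (1 - PR^(-(gamma-1)/gamma)))
Exponent = -(1.35-1)/1.35 = -0.25925926
PR^exp = 2.7^(-0.25925926) = 0.77297411
Factor = 1 - 0.83*(1 - 0.77297411) = 0.81156851
T_out = 437 * 0.81156851 = 354.66 K


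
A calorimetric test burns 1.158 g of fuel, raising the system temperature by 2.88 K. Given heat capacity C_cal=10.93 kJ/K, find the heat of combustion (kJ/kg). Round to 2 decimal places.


Hc = C_cal * delta_T / m_fuel
Q_released = 10.93 * 2.88 = 31.4784 kJ
m_fuel = 1.158 g = 1.158/1000 kg = 0.001158 kg
Hc = 31.4784 / 0.001158 = 27183.42 kJ/kg


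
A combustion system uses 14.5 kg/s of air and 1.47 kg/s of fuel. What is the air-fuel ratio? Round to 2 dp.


AFR = m_air / m_fuel
AFR = 14.5 / 1.47 = 9.86


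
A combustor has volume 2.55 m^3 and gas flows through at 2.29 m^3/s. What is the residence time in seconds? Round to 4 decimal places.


tau = V / Q_flow
tau = 2.55 / 2.29 = 1.1135 s


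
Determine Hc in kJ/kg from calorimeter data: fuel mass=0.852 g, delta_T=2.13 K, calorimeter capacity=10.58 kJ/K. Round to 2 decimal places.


Hc = C_cal * delta_T / m_fuel
Q_released = 10.58 * 2.13 = 22.5354 kJ
m_fuel = 0.852 g = 0.852/1000 kg = 0.000852 kg
Hc = 22.5354 / 0.000852 = 26450.00 kJ/kg


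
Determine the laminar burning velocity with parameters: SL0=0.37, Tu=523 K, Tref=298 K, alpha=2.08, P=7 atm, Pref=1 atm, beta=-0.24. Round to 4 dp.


SL = SL0 * (Tu/Tref)^alpha * (P/Pref)^beta
T ratio = 523/298 = 1.75503356
(T ratio)^alpha = 1.75503356^2.08 = 3.221912
(P/Pref)^beta = 7^(-0.24) = 0.626869
SL = 0.37 * 3.221912 * 0.626869 = 0.7473 m/s


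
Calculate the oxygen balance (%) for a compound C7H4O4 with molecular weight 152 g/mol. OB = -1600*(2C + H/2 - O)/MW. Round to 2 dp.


OB = -1600 * (2C + H/2 - O) / MW
Inner = 2*7 + 4/2 - 4 = 12.00
OB = -1600 * 12.00 / 152 = -126.32%


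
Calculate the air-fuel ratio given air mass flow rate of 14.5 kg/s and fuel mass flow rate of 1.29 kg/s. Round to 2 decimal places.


AFR = m_air / m_fuel
AFR = 14.5 / 1.29 = 11.24


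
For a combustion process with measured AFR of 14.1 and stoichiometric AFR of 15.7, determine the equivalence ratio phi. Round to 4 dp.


phi = AFR_stoich / AFR_actual
phi = 15.7 / 14.1 = 1.1135


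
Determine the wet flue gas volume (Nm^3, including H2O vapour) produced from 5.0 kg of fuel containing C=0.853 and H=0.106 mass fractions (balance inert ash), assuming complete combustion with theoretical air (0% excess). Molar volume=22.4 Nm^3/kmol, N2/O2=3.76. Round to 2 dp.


Per kg fuel: CO2 = (C/12 kmol)*22.4 = (0.853/12)*22.4 = 1.59227 Nm^3
Per kg fuel: H2O = (H/2 kmol)*22.4 = (0.106/2)*22.4 = 1.18720 Nm^3
O2 needed per kg fuel = C/12 + H/4 = 0.853/12 + 0.106/4 = 0.09758333 kmol
Per kg fuel: N2 = O2*3.76*22.4 = 0.09758333*3.76*22.4 = 8.21886 Nm^3
Total per kg = 1.59227 + 1.18720 + 8.21886 = 10.99833 Nm^3
Total = 10.99833 * 5.0 = 54.99 Nm^3


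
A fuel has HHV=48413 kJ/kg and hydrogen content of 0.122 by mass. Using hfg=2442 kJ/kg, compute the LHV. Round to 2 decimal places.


LHV = HHV - hfg * 9 * H
Water correction = 2442 * 9 * 0.122 = 2681.316 kJ/kg
LHV = 48413 - 2681.316 = 45731.68 kJ/kg


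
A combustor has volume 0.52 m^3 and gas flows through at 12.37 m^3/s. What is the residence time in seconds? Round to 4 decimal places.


tau = V / Q_flow
tau = 0.52 / 12.37 = 0.0420 s


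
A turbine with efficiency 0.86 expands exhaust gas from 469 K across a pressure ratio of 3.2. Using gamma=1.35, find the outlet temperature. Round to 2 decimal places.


T_out = T_in * (1 - eta * (1 - PR^(-(gamma-1)/gamma)))
Exponent = -(1.35-1)/1.35 = -0.25925926
PR^exp = 3.2^(-0.25925926) = 0.73966521
Factor = 1 - 0.86*(1 - 0.73966521) = 0.77611208
T_out = 469 * 0.77611208 = 364.00 K


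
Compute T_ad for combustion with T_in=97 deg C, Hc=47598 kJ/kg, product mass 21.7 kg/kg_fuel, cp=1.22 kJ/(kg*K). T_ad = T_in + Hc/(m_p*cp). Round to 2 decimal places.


T_ad = T_in + Hc / (m_p * cp)
Denominator = 21.7 * 1.22 = 26.4740
Temperature rise = 47598 / 26.4740 = 1797.91 K
T_ad = 97 + 1797.91 = 1894.91 deg C


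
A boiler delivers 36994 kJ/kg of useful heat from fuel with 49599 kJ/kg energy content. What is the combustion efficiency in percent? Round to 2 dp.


Efficiency = (Q_useful / Q_fuel) * 100
Efficiency = (36994 / 49599) * 100
Efficiency = 0.7459 * 100 = 74.59%


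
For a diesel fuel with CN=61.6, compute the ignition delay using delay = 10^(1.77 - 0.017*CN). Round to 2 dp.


delay = 10^(1.77 - 0.017*CN)
Exponent = 1.77 - 0.017*61.6 = 0.7228
delay = 10^0.7228 = 5.28 ms


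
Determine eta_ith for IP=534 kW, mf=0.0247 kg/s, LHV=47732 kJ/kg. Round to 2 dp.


eta_ith = (IP / (mf * LHV)) * 100
Denominator = 0.0247 * 47732 = 1178.9804 kW
eta_ith = (534 / 1178.9804) * 100 = 45.29%


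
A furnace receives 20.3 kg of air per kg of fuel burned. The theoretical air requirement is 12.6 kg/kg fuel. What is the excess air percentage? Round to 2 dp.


Excess air = actual - stoichiometric = 20.3 - 12.6 = 7.70 kg/kg fuel
Excess air % = (excess / stoich) * 100 = (7.70 / 12.6) * 100 = 61.11%


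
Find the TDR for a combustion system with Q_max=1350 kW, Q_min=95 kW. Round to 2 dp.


TDR = Q_max / Q_min
TDR = 1350 / 95 = 14.21


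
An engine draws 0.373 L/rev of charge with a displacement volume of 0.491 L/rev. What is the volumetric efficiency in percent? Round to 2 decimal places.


eta_v = (V_actual / V_disp) * 100
Ratio = 0.373 / 0.491 = 0.7597
eta_v = 0.7597 * 100 = 75.97%


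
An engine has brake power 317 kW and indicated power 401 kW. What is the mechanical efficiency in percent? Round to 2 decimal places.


eta_mech = (BP / IP) * 100
Ratio = 317 / 401 = 0.7905
eta_mech = 0.7905 * 100 = 79.05%


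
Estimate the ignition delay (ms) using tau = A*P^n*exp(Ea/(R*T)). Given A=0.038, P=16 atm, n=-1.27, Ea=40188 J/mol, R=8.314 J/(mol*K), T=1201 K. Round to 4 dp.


tau = A * P^n * exp(Ea/(R*T))
P^n = 16^(-1.27) = 0.02956430
Ea/(R*T) = 40188/(8.314*1201) = 4.024791
exp(Ea/(R*T)) = 55.968627
tau = 0.038 * 0.02956430 * 55.968627 = 0.0629 ms


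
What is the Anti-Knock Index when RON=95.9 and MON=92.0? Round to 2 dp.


AKI = (RON + MON) / 2
AKI = (95.9 + 92.0) / 2
AKI = 187.9 / 2 = 93.95


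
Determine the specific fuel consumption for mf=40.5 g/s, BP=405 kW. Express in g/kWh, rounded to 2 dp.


SFC = (mf / BP) * 3600
Rate = 40.5 / 405 = 0.100000 g/(s*kW)
SFC = 0.100000 * 3600 = 360.00 g/kWh


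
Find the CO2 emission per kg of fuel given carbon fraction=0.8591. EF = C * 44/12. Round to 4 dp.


EF = C_frac * (M_CO2 / M_C)
EF = 0.8591 * (44/12)
EF = 0.8591 * 3.666667 = 3.1500 kg_CO2/kg_fuel


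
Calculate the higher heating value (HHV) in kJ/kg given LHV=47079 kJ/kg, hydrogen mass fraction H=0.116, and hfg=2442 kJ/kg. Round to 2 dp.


HHV = LHV + hfg * 9 * H
Water addition = 2442 * 9 * 0.116 = 2549.448 kJ/kg
HHV = 47079 + 2549.448 = 49628.45 kJ/kg


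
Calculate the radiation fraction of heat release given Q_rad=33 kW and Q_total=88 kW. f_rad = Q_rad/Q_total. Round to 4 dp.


f_rad = Q_rad / Q_total
f_rad = 33 / 88 = 0.3750


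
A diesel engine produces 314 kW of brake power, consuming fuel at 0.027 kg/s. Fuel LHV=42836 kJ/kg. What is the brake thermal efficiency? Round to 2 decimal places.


eta_BTE = (BP / (mf * LHV)) * 100
Denominator = 0.027 * 42836 = 1156.5720 kW
eta_BTE = (314 / 1156.5720) * 100 = 27.15%


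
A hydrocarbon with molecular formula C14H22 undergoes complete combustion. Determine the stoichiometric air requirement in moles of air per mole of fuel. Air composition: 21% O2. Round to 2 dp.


Balanced combustion: C14H22 + 19.5 O2 -> 14 CO2 + 11 H2O
O2 needed = C + H/4 = 14 + 22/4 = 19.50 moles
Air moles = O2 / 0.21 = 19.50 / 0.21 = 92.86 moles air


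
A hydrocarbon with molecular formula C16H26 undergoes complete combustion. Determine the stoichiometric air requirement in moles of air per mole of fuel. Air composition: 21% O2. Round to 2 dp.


Balanced combustion: C16H26 + 22.5 O2 -> 16 CO2 + 13 H2O
O2 needed = C + H/4 = 16 + 26/4 = 22.50 moles
Air moles = O2 / 0.21 = 22.50 / 0.21 = 107.14 moles air


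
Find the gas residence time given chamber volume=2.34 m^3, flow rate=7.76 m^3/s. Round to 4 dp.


tau = V / Q_flow
tau = 2.34 / 7.76 = 0.3015 s


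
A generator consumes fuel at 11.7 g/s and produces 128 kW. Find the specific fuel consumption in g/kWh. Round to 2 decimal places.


SFC = (mf / BP) * 3600
Rate = 11.7 / 128 = 0.091406 g/(s*kW)
SFC = 0.091406 * 3600 = 329.06 g/kWh


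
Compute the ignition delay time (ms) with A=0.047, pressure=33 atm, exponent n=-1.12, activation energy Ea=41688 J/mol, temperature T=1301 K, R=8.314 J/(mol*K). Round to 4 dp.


tau = A * P^n * exp(Ea/(R*T))
P^n = 33^(-1.12) = 0.01991886
Ea/(R*T) = 41688/(8.314*1301) = 3.854107
exp(Ea/(R*T)) = 47.186450
tau = 0.047 * 0.01991886 * 47.186450 = 0.0442 ms


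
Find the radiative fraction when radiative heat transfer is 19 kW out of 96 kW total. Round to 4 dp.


f_rad = Q_rad / Q_total
f_rad = 19 / 96 = 0.1979


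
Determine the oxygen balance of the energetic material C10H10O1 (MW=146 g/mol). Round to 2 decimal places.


OB = -1600 * (2C + H/2 - O) / MW
Inner = 2*10 + 10/2 - 1 = 24.00
OB = -1600 * 24.00 / 146 = -263.01%


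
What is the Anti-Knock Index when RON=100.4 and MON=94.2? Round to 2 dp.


AKI = (RON + MON) / 2
AKI = (100.4 + 94.2) / 2
AKI = 194.6 / 2 = 97.30


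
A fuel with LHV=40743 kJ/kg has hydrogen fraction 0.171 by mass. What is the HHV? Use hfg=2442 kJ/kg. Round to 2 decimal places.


HHV = LHV + hfg * 9 * H
Water addition = 2442 * 9 * 0.171 = 3758.238 kJ/kg
HHV = 40743 + 3758.238 = 44501.24 kJ/kg


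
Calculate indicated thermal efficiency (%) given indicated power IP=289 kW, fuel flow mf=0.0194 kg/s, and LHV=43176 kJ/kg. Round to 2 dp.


eta_ith = (IP / (mf * LHV)) * 100
Denominator = 0.0194 * 43176 = 837.6144 kW
eta_ith = (289 / 837.6144) * 100 = 34.50%


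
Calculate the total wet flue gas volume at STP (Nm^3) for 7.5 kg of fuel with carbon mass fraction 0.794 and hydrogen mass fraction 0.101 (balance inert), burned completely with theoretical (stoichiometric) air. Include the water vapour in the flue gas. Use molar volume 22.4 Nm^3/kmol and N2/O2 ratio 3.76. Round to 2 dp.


Per kg fuel: CO2 = (C/12 kmol)*22.4 = (0.794/12)*22.4 = 1.48213 Nm^3
Per kg fuel: H2O = (H/2 kmol)*22.4 = (0.101/2)*22.4 = 1.13120 Nm^3
O2 needed per kg fuel = C/12 + H/4 = 0.794/12 + 0.101/4 = 0.09141667 kmol
Per kg fuel: N2 = O2*3.76*22.4 = 0.09141667*3.76*22.4 = 7.69948 Nm^3
Total per kg = 1.48213 + 1.13120 + 7.69948 = 10.31281 Nm^3
Total = 10.31281 * 7.5 = 77.35 Nm^3


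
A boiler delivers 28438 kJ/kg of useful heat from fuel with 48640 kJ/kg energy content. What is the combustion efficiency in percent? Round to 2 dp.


Efficiency = (Q_useful / Q_fuel) * 100
Efficiency = (28438 / 48640) * 100
Efficiency = 0.5847 * 100 = 58.47%


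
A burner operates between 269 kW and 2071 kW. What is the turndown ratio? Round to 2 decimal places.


TDR = Q_max / Q_min
TDR = 2071 / 269 = 7.70


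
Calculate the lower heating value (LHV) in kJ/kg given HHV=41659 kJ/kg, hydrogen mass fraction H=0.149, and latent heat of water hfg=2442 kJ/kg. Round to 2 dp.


LHV = HHV - hfg * 9 * H
Water correction = 2442 * 9 * 0.149 = 3274.722 kJ/kg
LHV = 41659 - 3274.722 = 38384.28 kJ/kg


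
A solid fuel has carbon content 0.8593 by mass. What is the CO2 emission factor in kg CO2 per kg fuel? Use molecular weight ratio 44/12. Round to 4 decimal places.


EF = C_frac * (M_CO2 / M_C)
EF = 0.8593 * (44/12)
EF = 0.8593 * 3.666667 = 3.1508 kg_CO2/kg_fuel


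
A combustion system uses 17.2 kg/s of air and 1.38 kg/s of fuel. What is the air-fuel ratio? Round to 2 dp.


AFR = m_air / m_fuel
AFR = 17.2 / 1.38 = 12.46


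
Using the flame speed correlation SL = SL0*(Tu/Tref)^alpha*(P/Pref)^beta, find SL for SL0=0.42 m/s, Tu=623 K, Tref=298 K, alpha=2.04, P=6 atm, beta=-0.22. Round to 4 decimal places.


SL = SL0 * (Tu/Tref)^alpha * (P/Pref)^beta
T ratio = 623/298 = 2.09060403
(T ratio)^alpha = 2.09060403^2.04 = 4.501471
(P/Pref)^beta = 6^(-0.22) = 0.674228
SL = 0.42 * 4.501471 * 0.674228 = 1.2747 m/s


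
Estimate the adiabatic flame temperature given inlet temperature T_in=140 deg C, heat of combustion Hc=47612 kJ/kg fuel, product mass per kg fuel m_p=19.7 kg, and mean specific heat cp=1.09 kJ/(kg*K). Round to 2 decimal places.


T_ad = T_in + Hc / (m_p * cp)
Denominator = 19.7 * 1.09 = 21.4730
Temperature rise = 47612 / 21.4730 = 2217.30 K
T_ad = 140 + 2217.30 = 2357.30 deg C


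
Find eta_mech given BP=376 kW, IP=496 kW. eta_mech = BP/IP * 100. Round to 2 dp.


eta_mech = (BP / IP) * 100
Ratio = 376 / 496 = 0.7581
eta_mech = 0.7581 * 100 = 75.81%


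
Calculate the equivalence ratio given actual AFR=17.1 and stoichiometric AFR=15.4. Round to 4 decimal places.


phi = AFR_stoich / AFR_actual
phi = 15.4 / 17.1 = 0.9006


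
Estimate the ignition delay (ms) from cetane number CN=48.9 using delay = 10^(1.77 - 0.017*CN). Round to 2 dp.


delay = 10^(1.77 - 0.017*CN)
Exponent = 1.77 - 0.017*48.9 = 0.9387
delay = 10^0.9387 = 8.68 ms


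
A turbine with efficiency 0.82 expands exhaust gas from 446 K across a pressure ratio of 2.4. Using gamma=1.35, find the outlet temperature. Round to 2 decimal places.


T_out = T_in * (1 - eta * (1 - PR^(-(gamma-1)/gamma)))
Exponent = -(1.35-1)/1.35 = -0.25925926
PR^exp = 2.4^(-0.25925926) = 0.79694200
Factor = 1 - 0.82*(1 - 0.79694200) = 0.83349244
T_out = 446 * 0.83349244 = 371.74 K


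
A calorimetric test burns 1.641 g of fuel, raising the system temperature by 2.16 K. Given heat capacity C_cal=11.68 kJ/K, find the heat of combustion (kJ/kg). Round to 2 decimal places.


Hc = C_cal * delta_T / m_fuel
Q_released = 11.68 * 2.16 = 25.2288 kJ
m_fuel = 1.641 g = 1.641/1000 kg = 0.001641 kg
Hc = 25.2288 / 0.001641 = 15374.04 kJ/kg


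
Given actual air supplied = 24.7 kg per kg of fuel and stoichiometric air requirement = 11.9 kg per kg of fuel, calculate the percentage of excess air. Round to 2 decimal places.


Excess air = actual - stoichiometric = 24.7 - 11.9 = 12.80 kg/kg fuel
Excess air % = (excess / stoich) * 100 = (12.80 / 11.9) * 100 = 107.56%


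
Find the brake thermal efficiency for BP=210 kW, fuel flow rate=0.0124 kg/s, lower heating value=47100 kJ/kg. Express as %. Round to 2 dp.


eta_BTE = (BP / (mf * LHV)) * 100
Denominator = 0.0124 * 47100 = 584.0400 kW
eta_BTE = (210 / 584.0400) * 100 = 35.96%


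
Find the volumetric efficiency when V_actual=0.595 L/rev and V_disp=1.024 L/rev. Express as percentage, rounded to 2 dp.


eta_v = (V_actual / V_disp) * 100
Ratio = 0.595 / 1.024 = 0.5811
eta_v = 0.5811 * 100 = 58.11%


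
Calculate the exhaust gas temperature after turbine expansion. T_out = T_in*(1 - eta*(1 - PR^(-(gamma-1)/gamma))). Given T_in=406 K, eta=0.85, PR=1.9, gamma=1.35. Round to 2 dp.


T_out = T_in * (1 - eta * (1 - PR^(-(gamma-1)/gamma)))
Exponent = -(1.35-1)/1.35 = -0.25925926
PR^exp = 1.9^(-0.25925926) = 0.84670193
Factor = 1 - 0.85*(1 - 0.84670193) = 0.86969664
T_out = 406 * 0.86969664 = 353.10 K


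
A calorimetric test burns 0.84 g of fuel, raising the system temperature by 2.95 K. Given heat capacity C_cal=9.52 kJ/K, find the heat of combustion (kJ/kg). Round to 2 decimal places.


Hc = C_cal * delta_T / m_fuel
Q_released = 9.52 * 2.95 = 28.0840 kJ
m_fuel = 0.84 g = 0.84/1000 kg = 0.000840 kg
Hc = 28.0840 / 0.000840 = 33433.33 kJ/kg


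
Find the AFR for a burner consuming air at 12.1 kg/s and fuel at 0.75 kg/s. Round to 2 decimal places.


AFR = m_air / m_fuel
AFR = 12.1 / 0.75 = 16.13


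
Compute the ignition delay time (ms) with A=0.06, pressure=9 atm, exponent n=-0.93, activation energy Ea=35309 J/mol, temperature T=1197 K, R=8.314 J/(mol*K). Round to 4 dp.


tau = A * P^n * exp(Ea/(R*T))
P^n = 9^(-0.93) = 0.12958492
Ea/(R*T) = 35309/(8.314*1197) = 3.547981
exp(Ea/(R*T)) = 34.743089
tau = 0.06 * 0.12958492 * 34.743089 = 0.2701 ms


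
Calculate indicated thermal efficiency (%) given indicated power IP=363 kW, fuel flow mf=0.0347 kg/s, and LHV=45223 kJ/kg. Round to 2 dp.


eta_ith = (IP / (mf * LHV)) * 100
Denominator = 0.0347 * 45223 = 1569.2381 kW
eta_ith = (363 / 1569.2381) * 100 = 23.13%


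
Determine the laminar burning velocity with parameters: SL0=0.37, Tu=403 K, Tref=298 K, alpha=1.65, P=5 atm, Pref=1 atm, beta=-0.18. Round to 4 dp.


SL = SL0 * (Tu/Tref)^alpha * (P/Pref)^beta
T ratio = 403/298 = 1.35234899
(T ratio)^alpha = 1.35234899^1.65 = 1.645495
(P/Pref)^beta = 5^(-0.18) = 0.748489
SL = 0.37 * 1.645495 * 0.748489 = 0.4557 m/s
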